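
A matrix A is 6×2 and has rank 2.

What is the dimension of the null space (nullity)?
0

The rank-nullity theorem for an m×n matrix states:
rank(A) + nullity(A) = n (the number of columns).
Here n = 2 and rank(A) = 2, so nullity(A) = 2 - 2 = 0.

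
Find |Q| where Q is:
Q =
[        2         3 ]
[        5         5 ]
det(Q) = -5

For a 2×2 matrix [[a, b], [c, d]], det = a*d - b*c.
det(Q) = (2)*(5) - (3)*(5) = 10 - 15 = -5.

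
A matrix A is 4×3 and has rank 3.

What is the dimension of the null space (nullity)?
0

The rank-nullity theorem for an m×n matrix states:
rank(A) + nullity(A) = n (the number of columns).
Here n = 3 and rank(A) = 3, so nullity(A) = 3 - 3 = 0.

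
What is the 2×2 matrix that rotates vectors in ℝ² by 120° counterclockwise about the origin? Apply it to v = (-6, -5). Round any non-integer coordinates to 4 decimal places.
R = [[-1/2, -√3/2], [√3/2, -1/2]]; R·v = (7.3301, -2.6962)

A counterclockwise rotation by angle θ in ℝ² has matrix R(θ) = [[cos θ, -sin θ], [sin θ, cos θ]].
For θ = 120°: cos θ = -1/2, sin θ = √3/2.
R(120°) = [[-1/2, -√3/2], [√3/2, -1/2]].
R·v = [-1/2·-6 + (-√3/2)·-5, √3/2·-6 + -1/2·-5] = (7.3301, -2.6962).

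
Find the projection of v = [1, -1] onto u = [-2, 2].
[1, -1]

The projection of v onto u is proj_u(v) = ((v·u) / (u·u)) · u.
v·u = (1)*(-2) + (-1)*(2) = -4.
u·u = (-2)*(-2) + (2)*(2) = 8.
coefficient = -4 / 8 = -1/2.
proj_u(v) = -1/2 · [-2, 2] = [1, -1].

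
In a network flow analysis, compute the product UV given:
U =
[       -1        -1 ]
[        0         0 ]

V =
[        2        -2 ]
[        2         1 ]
UV =
[       -4         1 ]
[        0         0 ]

Matrix multiplication: (UV)[i][j] = sum over k of U[i][k] * V[k][j].
  (UV)[0][0] = (-1)*(2) + (-1)*(2) = -4
  (UV)[0][1] = (-1)*(-2) + (-1)*(1) = 1
  (UV)[1][0] = (0)*(2) + (0)*(2) = 0
  (UV)[1][1] = (0)*(-2) + (0)*(1) = 0
UV =
[       -4         1 ]
[        0         0 ]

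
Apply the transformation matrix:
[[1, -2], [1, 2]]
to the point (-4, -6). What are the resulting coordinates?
(8, -16)

Matrix multiplication:
[[1, -2], [1, 2]] × [-4, -6]ᵀ
= [1×-4 + -2×-6, 1×-4 + 2×-6]ᵀ
= [8.0000, -16.0000]ᵀ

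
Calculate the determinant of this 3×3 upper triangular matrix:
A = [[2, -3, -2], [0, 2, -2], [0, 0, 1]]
4

The determinant of a triangular matrix is the product of its diagonal entries (the off-diagonal entries above the diagonal do not affect it).
det(A) = (2) * (2) * (1) = 4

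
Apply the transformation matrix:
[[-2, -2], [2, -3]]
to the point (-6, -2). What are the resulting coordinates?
(16, -6)

Matrix multiplication:
[[-2, -2], [2, -3]] × [-6, -2]ᵀ
= [-2×-6 + -2×-2, 2×-6 + -3×-2]ᵀ
= [16.0000, -6.0000]ᵀ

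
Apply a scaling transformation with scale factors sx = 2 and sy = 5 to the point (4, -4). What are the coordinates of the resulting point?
(8, -20)

Scaling matrix:
[[2, 0], [0, 5]]
Result: (4 × 2, -4 × 5) = (8, -20)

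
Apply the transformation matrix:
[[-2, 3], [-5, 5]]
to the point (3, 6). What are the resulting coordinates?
(12, 15)

Matrix multiplication:
[[-2, 3], [-5, 5]] × [3, 6]ᵀ
= [-2×3 + 3×6, -5×3 + 5×6]ᵀ
= [12.0000, 15.0000]ᵀ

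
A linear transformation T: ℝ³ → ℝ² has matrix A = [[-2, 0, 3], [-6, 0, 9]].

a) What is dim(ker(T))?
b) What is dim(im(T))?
dim(ker) = 2, dim(im) = 1

Observe that row 2 = 3 × row 1 (so the rows are linearly dependent).
Thus rank(A) = 1 (only one linearly independent row).
dim(im(T)) = rank(A) = 1.
By the rank-nullity theorem applied to T: ℝ³ → ℝ², rank(A) + nullity(A) = 3 (the domain dimension), so dim(ker(T)) = 3 - 1 = 2.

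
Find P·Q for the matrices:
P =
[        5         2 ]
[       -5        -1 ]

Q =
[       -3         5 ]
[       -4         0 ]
PQ =
[      -23        25 ]
[       19       -25 ]

Matrix multiplication: (PQ)[i][j] = sum over k of P[i][k] * Q[k][j].
  (PQ)[0][0] = (5)*(-3) + (2)*(-4) = -23
  (PQ)[0][1] = (5)*(5) + (2)*(0) = 25
  (PQ)[1][0] = (-5)*(-3) + (-1)*(-4) = 19
  (PQ)[1][1] = (-5)*(5) + (-1)*(0) = -25
PQ =
[      -23        25 ]
[       19       -25 ]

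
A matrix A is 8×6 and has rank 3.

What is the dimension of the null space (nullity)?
3

The rank-nullity theorem for an m×n matrix states:
rank(A) + nullity(A) = n (the number of columns).
Here n = 6 and rank(A) = 3, so nullity(A) = 6 - 3 = 3.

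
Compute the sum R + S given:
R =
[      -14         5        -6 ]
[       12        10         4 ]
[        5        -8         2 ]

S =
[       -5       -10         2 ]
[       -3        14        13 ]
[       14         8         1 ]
R + S =
[      -19        -5        -4 ]
[        9        24        17 ]
[       19         0         3 ]

Matrix addition is elementwise: (R+S)[i][j] = R[i][j] + S[i][j].
  (R+S)[0][0] = (-14) + (-5) = -19
  (R+S)[0][1] = (5) + (-10) = -5
  (R+S)[0][2] = (-6) + (2) = -4
  (R+S)[1][0] = (12) + (-3) = 9
  (R+S)[1][1] = (10) + (14) = 24
  (R+S)[1][2] = (4) + (13) = 17
  (R+S)[2][0] = (5) + (14) = 19
  (R+S)[2][1] = (-8) + (8) = 0
  (R+S)[2][2] = (2) + (1) = 3
R + S =
[      -19        -5        -4 ]
[        9        24        17 ]
[       19         0         3 ]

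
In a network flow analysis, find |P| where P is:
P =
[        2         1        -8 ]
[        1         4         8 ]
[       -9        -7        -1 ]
det(P) = -199

Expand along row 0 (cofactor expansion): det(P) = a*(e*i - f*h) - b*(d*i - f*g) + c*(d*h - e*g), where the 3×3 is [[a, b, c], [d, e, f], [g, h, i]].
Minor M_00 = (4)*(-1) - (8)*(-7) = -4 + 56 = 52.
Minor M_01 = (1)*(-1) - (8)*(-9) = -1 + 72 = 71.
Minor M_02 = (1)*(-7) - (4)*(-9) = -7 + 36 = 29.
det(P) = (2)*(52) - (1)*(71) + (-8)*(29) = 104 - 71 - 232 = -199.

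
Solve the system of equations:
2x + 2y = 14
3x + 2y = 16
x = 2, y = 5

Use elimination (row reduction):
Equation 1: 2x + 2y = 14.
Equation 2: 3x + 2y = 16.
Multiply Eq1 by 3 and Eq2 by 2: 6x + 6y = 42;  6x + 4y = 32.
Subtract: (-2)y = -10, so y = 5.
Back-substitute into Eq1: 2x + 2*(5) = 14, so x = 2.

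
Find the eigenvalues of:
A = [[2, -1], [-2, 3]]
λ = 1, 4

Solve det(A - λI) = 0. For a 2×2 matrix this is λ² - (trace)λ + det = 0.
trace(A) = 2 + 3 = 5.
det(A) = (2)*(3) - (-1)*(-2) = 6 - 2 = 4.
Characteristic equation: λ² - (5)λ + (4) = 0.
Discriminant: (5)² - 4*(4) = 25 - 16 = 9.
Roots: λ = (5 ± √9) / 2 = 1, 4.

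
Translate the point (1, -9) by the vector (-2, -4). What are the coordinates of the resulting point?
(-1, -13)

Translation by (-2, -4):
x' = 1 + -2 = -1
y' = -9 + -4 = -13
Homogeneous matrix: [[1, 0, -2], [0, 1, -4], [0, 0, 1]]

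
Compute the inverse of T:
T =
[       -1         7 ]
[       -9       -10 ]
det(T) = 73
T⁻¹ =
[   -10/73     -7/73 ]
[     9/73     -1/73 ]

For a 2×2 matrix T = [[a, b], [c, d]] with det(T) ≠ 0, T⁻¹ = (1/det(T)) * [[d, -b], [-c, a]].
det(T) = (-1)*(-10) - (7)*(-9) = 10 + 63 = 73.
T⁻¹ = (1/73) * [[-10, -7], [9, -1]].
Dividing each entry by 73 and reducing:
T⁻¹ =
[   -10/73     -7/73 ]
[     9/73     -1/73 ]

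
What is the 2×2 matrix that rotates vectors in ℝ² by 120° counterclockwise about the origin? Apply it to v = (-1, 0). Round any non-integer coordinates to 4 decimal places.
R = [[-1/2, -√3/2], [√3/2, -1/2]]; R·v = (0.5000, -0.8660)

A counterclockwise rotation by angle θ in ℝ² has matrix R(θ) = [[cos θ, -sin θ], [sin θ, cos θ]].
For θ = 120°: cos θ = -1/2, sin θ = √3/2.
R(120°) = [[-1/2, -√3/2], [√3/2, -1/2]].
R·v = [-1/2·-1 + (-√3/2)·0, √3/2·-1 + -1/2·0] = (0.5000, -0.8660).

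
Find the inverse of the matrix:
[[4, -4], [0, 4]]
[[1/4, 1/4], [0, 1/4]]

For [[a,b],[c,d]], inverse = (1/det)·[[d,-b],[-c,a]]
det = 4·4 - -4·0 = 16
Inverse = (1/16)·[[4, 4], [0, 4]]
        = [[1/4, 1/4], [0, 1/4]]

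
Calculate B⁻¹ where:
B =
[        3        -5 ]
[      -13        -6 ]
det(B) = -83
B⁻¹ =
[     6/83     -5/83 ]
[   -13/83     -3/83 ]

For a 2×2 matrix B = [[a, b], [c, d]] with det(B) ≠ 0, B⁻¹ = (1/det(B)) * [[d, -b], [-c, a]].
det(B) = (3)*(-6) - (-5)*(-13) = -18 - 65 = -83.
B⁻¹ = (1/-83) * [[-6, 5], [13, 3]].
Dividing each entry by -83 and reducing:
B⁻¹ =
[     6/83     -5/83 ]
[   -13/83     -3/83 ]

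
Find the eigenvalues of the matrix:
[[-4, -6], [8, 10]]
λ = 2 and λ = 4

Characteristic equation: det(A - λI) = 0
λ² - (trace)λ + (det) = 0
λ² - (6)λ + (8) = 0
λ² - 6λ + 8 = 0
Solving: λ = 2, 4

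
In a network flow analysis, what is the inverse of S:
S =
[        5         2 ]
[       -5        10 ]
det(S) = 60
S⁻¹ =
[      1/6     -1/30 ]
[     1/12      1/12 ]

For a 2×2 matrix S = [[a, b], [c, d]] with det(S) ≠ 0, S⁻¹ = (1/det(S)) * [[d, -b], [-c, a]].
det(S) = (5)*(10) - (2)*(-5) = 50 + 10 = 60.
S⁻¹ = (1/60) * [[10, -2], [5, 5]].
Dividing each entry by 60 and reducing:
S⁻¹ =
[      1/6     -1/30 ]
[     1/12      1/12 ]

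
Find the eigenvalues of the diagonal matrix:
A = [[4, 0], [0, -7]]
λ₁ = 4, λ₂ = -7

The characteristic polynomial of A is det(A - λI) = (4 - λ)(-7 - λ) = 0.
The roots are λ = 4 and λ = -7, so the eigenvalues are the diagonal entries.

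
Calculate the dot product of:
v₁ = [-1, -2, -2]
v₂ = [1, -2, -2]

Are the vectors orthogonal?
7, No

The dot product is the sum of products of corresponding components.
v₁·v₂ = (-1)*(1) + (-2)*(-2) + (-2)*(-2) = -1 + 4 + 4 = 7.
Two vectors are orthogonal iff their dot product is 0; here the dot product is 7, so the vectors are not orthogonal.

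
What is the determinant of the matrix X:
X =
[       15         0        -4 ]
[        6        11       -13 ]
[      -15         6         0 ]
det(X) = 366

Expand along row 0 (cofactor expansion): det(X) = a*(e*i - f*h) - b*(d*i - f*g) + c*(d*h - e*g), where the 3×3 is [[a, b, c], [d, e, f], [g, h, i]].
Minor M_00 = (11)*(0) - (-13)*(6) = 0 + 78 = 78.
Minor M_01 = (6)*(0) - (-13)*(-15) = 0 - 195 = -195.
Minor M_02 = (6)*(6) - (11)*(-15) = 36 + 165 = 201.
det(X) = (15)*(78) - (0)*(-195) + (-4)*(201) = 1170 + 0 - 804 = 366.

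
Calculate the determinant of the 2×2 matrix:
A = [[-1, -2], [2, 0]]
4

For A = [[a, b], [c, d]], det(A) = a*d - b*c.
det(A) = (-1)*(0) - (-2)*(2) = 0 - -4 = 4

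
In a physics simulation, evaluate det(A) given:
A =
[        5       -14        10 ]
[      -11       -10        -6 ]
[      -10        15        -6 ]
det(A) = -1816

Expand along row 0 (cofactor expansion): det(A) = a*(e*i - f*h) - b*(d*i - f*g) + c*(d*h - e*g), where the 3×3 is [[a, b, c], [d, e, f], [g, h, i]].
Minor M_00 = (-10)*(-6) - (-6)*(15) = 60 + 90 = 150.
Minor M_01 = (-11)*(-6) - (-6)*(-10) = 66 - 60 = 6.
Minor M_02 = (-11)*(15) - (-10)*(-10) = -165 - 100 = -265.
det(A) = (5)*(150) - (-14)*(6) + (10)*(-265) = 750 + 84 - 2650 = -1816.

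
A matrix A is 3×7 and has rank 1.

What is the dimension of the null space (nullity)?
6

The rank-nullity theorem for an m×n matrix states:
rank(A) + nullity(A) = n (the number of columns).
Here n = 7 and rank(A) = 1, so nullity(A) = 7 - 1 = 6.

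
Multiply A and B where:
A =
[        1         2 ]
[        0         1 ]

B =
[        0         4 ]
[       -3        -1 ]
AB =
[       -6         2 ]
[       -3        -1 ]

Matrix multiplication: (AB)[i][j] = sum over k of A[i][k] * B[k][j].
  (AB)[0][0] = (1)*(0) + (2)*(-3) = -6
  (AB)[0][1] = (1)*(4) + (2)*(-1) = 2
  (AB)[1][0] = (0)*(0) + (1)*(-3) = -3
  (AB)[1][1] = (0)*(4) + (1)*(-1) = -1
AB =
[       -6         2 ]
[       -3        -1 ]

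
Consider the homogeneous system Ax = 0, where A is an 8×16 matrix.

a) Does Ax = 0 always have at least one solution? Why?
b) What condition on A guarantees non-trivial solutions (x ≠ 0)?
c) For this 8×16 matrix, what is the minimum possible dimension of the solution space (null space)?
a) Yes, x = 0 is always a solution. b) When A has linearly dependent columns (rank < n). c) Minimum nullity = 8.

a) x = 0 satisfies A·0 = 0, so the zero vector is always a solution.
b) Non-trivial solutions exist iff the columns of A are linearly dependent, equivalently rank(A) < n (the number of columns).
c) By rank-nullity, rank(A) + nullity(A) = n = 16. Since A has only 8 rows, rank(A) ≤ 8, so nullity(A) ≥ 16 - 8 = 8.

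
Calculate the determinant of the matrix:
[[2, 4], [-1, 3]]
10

For a 2×2 matrix [[a, b], [c, d]], det = ad - bc
det = (2)(3) - (4)(-1) = 6 - -4 = 10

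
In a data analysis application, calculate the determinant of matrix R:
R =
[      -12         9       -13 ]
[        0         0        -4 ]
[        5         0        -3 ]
det(R) = -180

Expand along row 0 (cofactor expansion): det(R) = a*(e*i - f*h) - b*(d*i - f*g) + c*(d*h - e*g), where the 3×3 is [[a, b, c], [d, e, f], [g, h, i]].
Minor M_00 = (0)*(-3) - (-4)*(0) = 0 - 0 = 0.
Minor M_01 = (0)*(-3) - (-4)*(5) = 0 + 20 = 20.
Minor M_02 = (0)*(0) - (0)*(5) = 0 - 0 = 0.
det(R) = (-12)*(0) - (9)*(20) + (-13)*(0) = 0 - 180 + 0 = -180.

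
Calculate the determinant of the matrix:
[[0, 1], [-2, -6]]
2

For a 2×2 matrix [[a, b], [c, d]], det = ad - bc
det = (0)(-6) - (1)(-2) = 0 - -2 = 2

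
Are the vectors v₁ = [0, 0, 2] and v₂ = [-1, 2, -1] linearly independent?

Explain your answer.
Yes, linearly independent

Two vectors are linearly dependent iff one is a scalar multiple of the other.
No single scalar k satisfies v₂ = k·v₁ (the ratios of corresponding entries disagree), so v₁ and v₂ are linearly independent.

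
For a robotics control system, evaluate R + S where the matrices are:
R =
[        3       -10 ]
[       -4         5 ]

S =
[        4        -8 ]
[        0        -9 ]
R + S =
[        7       -18 ]
[       -4        -4 ]

Matrix addition is elementwise: (R+S)[i][j] = R[i][j] + S[i][j].
  (R+S)[0][0] = (3) + (4) = 7
  (R+S)[0][1] = (-10) + (-8) = -18
  (R+S)[1][0] = (-4) + (0) = -4
  (R+S)[1][1] = (5) + (-9) = -4
R + S =
[        7       -18 ]
[       -4        -4 ]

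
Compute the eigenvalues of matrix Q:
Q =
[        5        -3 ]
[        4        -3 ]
λ = -1, 3

Solve det(Q - λI) = 0. For a 2×2 matrix the characteristic equation is λ² - (trace)λ + det = 0.
trace(Q) = a + d = 5 - 3 = 2.
det(Q) = a*d - b*c = (5)*(-3) - (-3)*(4) = -15 + 12 = -3.
Characteristic equation: λ² - (2)λ + (-3) = 0.
Discriminant = (2)² - 4*(-3) = 4 + 12 = 16.
λ = (2 ± √16) / 2 = (2 ± 4) / 2 = -1, 3.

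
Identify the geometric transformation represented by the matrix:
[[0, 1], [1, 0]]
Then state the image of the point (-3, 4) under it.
reflection across the line y = x; image of (-3, 4) is (4, -3)

This is a symmetric orthogonal matrix with determinant -1, which characterizes a reflection in ℝ².
The matrix [[0, 1], [1, 0]] represents: reflection across the line y = x.
Applying it to (-3, 4): [0·-3 + 1·4, 1·-3 + 0·4] = (4, -3).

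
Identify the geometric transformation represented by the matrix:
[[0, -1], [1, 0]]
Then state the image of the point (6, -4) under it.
rotation by 90° counterclockwise; image of (6, -4) is (4, 6)

This matches the form [[cos θ, -sin θ], [sin θ, cos θ]] of a rotation matrix; reading off cos θ and sin θ gives the angle.
The matrix [[0, -1], [1, 0]] represents: rotation by 90° counterclockwise.
Applying it to (6, -4): [0·6 + -1·-4, 1·6 + 0·-4] = (4, 6).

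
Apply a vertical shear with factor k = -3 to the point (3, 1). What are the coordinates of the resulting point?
(3, -8)

Shear matrix for vertical shear with factor k = -3:
[[1, 0], [-3, 1]]
Result: (3, 1) → (3, -8)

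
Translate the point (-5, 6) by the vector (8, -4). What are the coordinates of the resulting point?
(3, 2)

Translation by (8, -4):
x' = -5 + 8 = 3
y' = 6 + -4 = 2
Homogeneous matrix: [[1, 0, 8], [0, 1, -4], [0, 0, 1]]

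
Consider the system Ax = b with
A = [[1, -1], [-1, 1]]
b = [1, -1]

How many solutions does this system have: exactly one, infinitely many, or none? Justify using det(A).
Infinitely many solutions

det(A) = (1)*(1) - (-1)*(-1) = 0, so A is singular (column 2 is -1 times column 1).
b = [1, -1] = 1 * column 1 of A, so b lies in the column space of A.
A singular matrix whose right-hand side is in its column space gives a 1-parameter family of solutions — infinitely many.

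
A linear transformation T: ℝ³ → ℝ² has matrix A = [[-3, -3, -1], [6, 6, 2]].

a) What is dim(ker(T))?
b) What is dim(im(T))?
dim(ker) = 2, dim(im) = 1

Observe that row 2 = -2 × row 1 (so the rows are linearly dependent).
Thus rank(A) = 1 (only one linearly independent row).
dim(im(T)) = rank(A) = 1.
By the rank-nullity theorem applied to T: ℝ³ → ℝ², rank(A) + nullity(A) = 3 (the domain dimension), so dim(ker(T)) = 3 - 1 = 2.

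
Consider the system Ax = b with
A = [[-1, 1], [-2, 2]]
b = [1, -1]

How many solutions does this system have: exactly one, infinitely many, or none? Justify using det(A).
No solution

det(A) = (-1)*(2) - (1)*(-2) = 0, so A is singular.
The column space of A is span(column 1) = span([-1, -2]).
b = [1, -1] is not a scalar multiple of column 1, so b ∉ column space and the system is inconsistent — no solution.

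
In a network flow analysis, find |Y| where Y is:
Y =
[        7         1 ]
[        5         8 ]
det(Y) = 51

For a 2×2 matrix [[a, b], [c, d]], det = a*d - b*c.
det(Y) = (7)*(8) - (1)*(5) = 56 - 5 = 51.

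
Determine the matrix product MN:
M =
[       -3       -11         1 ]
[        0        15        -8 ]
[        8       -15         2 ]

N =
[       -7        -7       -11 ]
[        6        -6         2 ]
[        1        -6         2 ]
MN =
[      -44        81        13 ]
[       82       -42        14 ]
[     -144        22      -114 ]

Matrix multiplication: (MN)[i][j] = sum over k of M[i][k] * N[k][j].
  (MN)[0][0] = (-3)*(-7) + (-11)*(6) + (1)*(1) = -44
  (MN)[0][1] = (-3)*(-7) + (-11)*(-6) + (1)*(-6) = 81
  (MN)[0][2] = (-3)*(-11) + (-11)*(2) + (1)*(2) = 13
  (MN)[1][0] = (0)*(-7) + (15)*(6) + (-8)*(1) = 82
  (MN)[1][1] = (0)*(-7) + (15)*(-6) + (-8)*(-6) = -42
  (MN)[1][2] = (0)*(-11) + (15)*(2) + (-8)*(2) = 14
  (MN)[2][0] = (8)*(-7) + (-15)*(6) + (2)*(1) = -144
  (MN)[2][1] = (8)*(-7) + (-15)*(-6) + (2)*(-6) = 22
  (MN)[2][2] = (8)*(-11) + (-15)*(2) + (2)*(2) = -114
MN =
[      -44        81        13 ]
[       82       -42        14 ]
[     -144        22      -114 ]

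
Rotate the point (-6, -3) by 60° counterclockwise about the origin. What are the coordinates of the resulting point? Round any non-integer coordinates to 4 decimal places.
(-0.4019, -6.6962)

Rotation matrix R(θ) = [[cos θ, -sin θ], [sin θ, cos θ]]; for θ = 60°:
R = [[1/2, -√3/2], [√3/2, 1/2]]
Result: R × [-6, -3]ᵀ = [1/2·-6 + (-√3/2)·-3, √3/2·-6 + (1/2)·-3]ᵀ = (-0.4019, -6.6962)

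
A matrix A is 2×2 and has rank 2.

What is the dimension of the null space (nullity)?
0

The rank-nullity theorem for an m×n matrix states:
rank(A) + nullity(A) = n (the number of columns).
Here n = 2 and rank(A) = 2, so nullity(A) = 2 - 2 = 0.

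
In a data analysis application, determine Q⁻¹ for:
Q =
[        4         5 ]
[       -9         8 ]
det(Q) = 77
Q⁻¹ =
[     8/77     -5/77 ]
[     9/77      4/77 ]

For a 2×2 matrix Q = [[a, b], [c, d]] with det(Q) ≠ 0, Q⁻¹ = (1/det(Q)) * [[d, -b], [-c, a]].
det(Q) = (4)*(8) - (5)*(-9) = 32 + 45 = 77.
Q⁻¹ = (1/77) * [[8, -5], [9, 4]].
Dividing each entry by 77 and reducing:
Q⁻¹ =
[     8/77     -5/77 ]
[     9/77      4/77 ]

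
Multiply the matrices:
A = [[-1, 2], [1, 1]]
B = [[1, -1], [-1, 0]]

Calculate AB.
[[-3, 1], [0, -1]]

Each entry (i,j) of AB = sum over k of A[i][k]*B[k][j].
(AB)[0][0] = (-1)*(1) + (2)*(-1) = -3
(AB)[0][1] = (-1)*(-1) + (2)*(0) = 1
(AB)[1][0] = (1)*(1) + (1)*(-1) = 0
(AB)[1][1] = (1)*(-1) + (1)*(0) = -1
AB = [[-3, 1], [0, -1]]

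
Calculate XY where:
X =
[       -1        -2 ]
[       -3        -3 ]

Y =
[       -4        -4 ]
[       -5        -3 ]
XY =
[       14        10 ]
[       27        21 ]

Matrix multiplication: (XY)[i][j] = sum over k of X[i][k] * Y[k][j].
  (XY)[0][0] = (-1)*(-4) + (-2)*(-5) = 14
  (XY)[0][1] = (-1)*(-4) + (-2)*(-3) = 10
  (XY)[1][0] = (-3)*(-4) + (-3)*(-5) = 27
  (XY)[1][1] = (-3)*(-4) + (-3)*(-3) = 21
XY =
[       14        10 ]
[       27        21 ]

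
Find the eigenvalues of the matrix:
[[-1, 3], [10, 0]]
λ = -6 and λ = 5

Characteristic equation: det(A - λI) = 0
λ² - (trace)λ + (det) = 0
λ² - (-1)λ + (-30) = 0
λ² + 1λ - 30 = 0
Solving: λ = -6, 5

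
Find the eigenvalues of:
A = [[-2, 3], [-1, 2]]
λ = -1, 1

Solve det(A - λI) = 0. For a 2×2 matrix this is λ² - (trace)λ + det = 0.
trace(A) = -2 + 2 = 0.
det(A) = (-2)*(2) - (3)*(-1) = -4 + 3 = -1.
Characteristic equation: λ² - (0)λ + (-1) = 0.
Discriminant: (0)² - 4*(-1) = 0 + 4 = 4.
Roots: λ = (0 ± √4) / 2 = -1, 1.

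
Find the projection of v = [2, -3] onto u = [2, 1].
[2/5, 1/5]

The projection of v onto u is proj_u(v) = ((v·u) / (u·u)) · u.
v·u = (2)*(2) + (-3)*(1) = 1.
u·u = (2)*(2) + (1)*(1) = 5.
coefficient = 1 / 5 = 1/5.
proj_u(v) = 1/5 · [2, 1] = [2/5, 1/5].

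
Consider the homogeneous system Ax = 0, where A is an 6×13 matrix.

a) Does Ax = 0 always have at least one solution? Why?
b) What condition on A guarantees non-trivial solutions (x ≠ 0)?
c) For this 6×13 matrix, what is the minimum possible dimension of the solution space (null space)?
a) Yes, x = 0 is always a solution. b) When A has linearly dependent columns (rank < n). c) Minimum nullity = 7.

a) x = 0 satisfies A·0 = 0, so the zero vector is always a solution.
b) Non-trivial solutions exist iff the columns of A are linearly dependent, equivalently rank(A) < n (the number of columns).
c) By rank-nullity, rank(A) + nullity(A) = n = 13. Since A has only 6 rows, rank(A) ≤ 6, so nullity(A) ≥ 13 - 6 = 7.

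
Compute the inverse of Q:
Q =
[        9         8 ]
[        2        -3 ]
det(Q) = -43
Q⁻¹ =
[     3/43      8/43 ]
[     2/43     -9/43 ]

For a 2×2 matrix Q = [[a, b], [c, d]] with det(Q) ≠ 0, Q⁻¹ = (1/det(Q)) * [[d, -b], [-c, a]].
det(Q) = (9)*(-3) - (8)*(2) = -27 - 16 = -43.
Q⁻¹ = (1/-43) * [[-3, -8], [-2, 9]].
Dividing each entry by -43 and reducing:
Q⁻¹ =
[     3/43      8/43 ]
[     2/43     -9/43 ]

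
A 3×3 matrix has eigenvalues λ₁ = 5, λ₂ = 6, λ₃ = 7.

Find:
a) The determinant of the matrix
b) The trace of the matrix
det = 210, trace = 18

Two standard eigenvalue identities:
- det(A) equals the product of the eigenvalues (counted with multiplicity).
- trace(A) equals the sum of the eigenvalues.
det(A) = (5)*(6)*(7) = 210.
trace(A) = 5 + 6 + 7 = 18.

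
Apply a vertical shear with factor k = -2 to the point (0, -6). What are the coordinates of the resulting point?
(0, -6)

Shear matrix for vertical shear with factor k = -2:
[[1, 0], [-2, 1]]
Result: (0, -6) → (0, -6)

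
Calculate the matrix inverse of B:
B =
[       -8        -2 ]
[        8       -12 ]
det(B) = 112
B⁻¹ =
[    -3/28      1/56 ]
[    -1/14     -1/14 ]

For a 2×2 matrix B = [[a, b], [c, d]] with det(B) ≠ 0, B⁻¹ = (1/det(B)) * [[d, -b], [-c, a]].
det(B) = (-8)*(-12) - (-2)*(8) = 96 + 16 = 112.
B⁻¹ = (1/112) * [[-12, 2], [-8, -8]].
Dividing each entry by 112 and reducing:
B⁻¹ =
[    -3/28      1/56 ]
[    -1/14     -1/14 ]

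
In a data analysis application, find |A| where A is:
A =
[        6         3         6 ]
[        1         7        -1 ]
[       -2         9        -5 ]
det(A) = 3

Expand along row 0 (cofactor expansion): det(A) = a*(e*i - f*h) - b*(d*i - f*g) + c*(d*h - e*g), where the 3×3 is [[a, b, c], [d, e, f], [g, h, i]].
Minor M_00 = (7)*(-5) - (-1)*(9) = -35 + 9 = -26.
Minor M_01 = (1)*(-5) - (-1)*(-2) = -5 - 2 = -7.
Minor M_02 = (1)*(9) - (7)*(-2) = 9 + 14 = 23.
det(A) = (6)*(-26) - (3)*(-7) + (6)*(23) = -156 + 21 + 138 = 3.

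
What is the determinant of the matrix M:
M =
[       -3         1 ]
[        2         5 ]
det(M) = -17

For a 2×2 matrix [[a, b], [c, d]], det = a*d - b*c.
det(M) = (-3)*(5) - (1)*(2) = -15 - 2 = -17.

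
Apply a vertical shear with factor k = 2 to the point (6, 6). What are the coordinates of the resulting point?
(6, 18)

Shear matrix for vertical shear with factor k = 2:
[[1, 0], [2, 1]]
Result: (6, 6) → (6, 18)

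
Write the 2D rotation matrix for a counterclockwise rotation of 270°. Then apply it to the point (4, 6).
R = [[0, 1], [-1, 0]]; R·(4, 6) = (6, -4)

Rotation matrix formula: R(θ) = [[cos θ, -sin θ], [sin θ, cos θ]]
For θ = 270°:
cos(270°) = 0
sin(270°) = -1
R = [[0, 1], [-1, 0]]
Apply to (4, 6): [0·4 + (1)·6, -1·4 + 0·6] = (6, -4)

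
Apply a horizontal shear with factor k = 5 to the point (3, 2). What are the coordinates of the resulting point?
(13, 2)

Shear matrix for horizontal shear with factor k = 5:
[[1, 5], [0, 1]]
Result: (3, 2) → (13, 2)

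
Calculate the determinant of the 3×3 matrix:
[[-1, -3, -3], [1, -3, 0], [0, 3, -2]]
-21

Expansion along first row:
det = -1·det([[-3,0],[3,-2]]) - -3·det([[1,0],[0,-2]]) + -3·det([[1,-3],[0,3]])
    = -1·(-3·-2 - 0·3) - -3·(1·-2 - 0·0) + -3·(1·3 - -3·0)
    = -1·6 - -3·-2 + -3·3
    = -6 + -6 + -9 = -21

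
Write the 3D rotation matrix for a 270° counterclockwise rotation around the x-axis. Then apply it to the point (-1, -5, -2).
R = [[1, 0, 0], [0, 0, 1], [0, -1, 0]]; R·(-1, -5, -2) = (-1, -2, 5)

Rotation matrix for 270° around x-axis:
cos(270°) = 0, sin(270°) = -1
R = [[1, 0, 0], [0, 0, 1], [0, -1, 0]]
Apply to (-1, -5, -2): R·[-1, -5, -2]ᵀ = (-1, -2, 5)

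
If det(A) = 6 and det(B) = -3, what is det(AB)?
-18

Use the multiplicative property of determinants: det(AB) = det(A)*det(B).
det(AB) = (6)*(-3) = -18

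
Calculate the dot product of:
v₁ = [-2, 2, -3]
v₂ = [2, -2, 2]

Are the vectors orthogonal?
-14, No

The dot product is the sum of products of corresponding components.
v₁·v₂ = (-2)*(2) + (2)*(-2) + (-3)*(2) = -4 - 4 - 6 = -14.
Two vectors are orthogonal iff their dot product is 0; here the dot product is -14, so the vectors are not orthogonal.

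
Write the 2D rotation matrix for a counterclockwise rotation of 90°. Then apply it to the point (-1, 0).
R = [[0, -1], [1, 0]]; R·(-1, 0) = (0, -1)

Rotation matrix formula: R(θ) = [[cos θ, -sin θ], [sin θ, cos θ]]
For θ = 90°:
cos(90°) = 0
sin(90°) = 1
R = [[0, -1], [1, 0]]
Apply to (-1, 0): [0·-1 + (-1)·0, 1·-1 + 0·0] = (0, -1)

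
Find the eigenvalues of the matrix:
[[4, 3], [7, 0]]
λ = -3 and λ = 7

Characteristic equation: det(A - λI) = 0
λ² - (trace)λ + (det) = 0
λ² - (4)λ + (-21) = 0
λ² - 4λ - 21 = 0
Solving: λ = -3, 7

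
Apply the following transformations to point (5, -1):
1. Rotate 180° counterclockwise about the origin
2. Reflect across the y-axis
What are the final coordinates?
(5, 1)

Step 1: Rotate 180° → (-5, 1)
Step 2: Reflect across the y-axis → (5, 1)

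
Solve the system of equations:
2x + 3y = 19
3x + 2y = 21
x = 5, y = 3

Use elimination (row reduction):
Equation 1: 2x + 3y = 19.
Equation 2: 3x + 2y = 21.
Multiply Eq1 by 3 and Eq2 by 2: 6x + 9y = 57;  6x + 4y = 42.
Subtract: (-5)y = -15, so y = 3.
Back-substitute into Eq1: 2x + 3*(3) = 19, so x = 5.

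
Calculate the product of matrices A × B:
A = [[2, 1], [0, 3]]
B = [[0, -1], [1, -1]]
[[1, -3], [3, -3]]

Matrix multiplication:
C[0][0] = 2×0 + 1×1 = 1
C[0][1] = 2×-1 + 1×-1 = -3
C[1][0] = 0×0 + 3×1 = 3
C[1][1] = 0×-1 + 3×-1 = -3
Result: [[1, -3], [3, -3]]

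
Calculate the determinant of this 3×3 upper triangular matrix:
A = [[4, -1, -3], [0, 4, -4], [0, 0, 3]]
48

The determinant of a triangular matrix is the product of its diagonal entries (the off-diagonal entries above the diagonal do not affect it).
det(A) = (4) * (4) * (3) = 48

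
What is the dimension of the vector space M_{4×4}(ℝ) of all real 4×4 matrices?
Dimension = 16

A real 4×4 matrix is determined by its 4·4 = 16 independent entries.
A standard basis is {E_ij : 1 ≤ i ≤ 4, 1 ≤ j ≤ 4}, where E_ij has a 1 in position (i, j) and 0 elsewhere — there are 16 such matrices, and they are linearly independent and span M_{4×4}(ℝ).
Therefore dim(M_{4×4}(ℝ)) = 16.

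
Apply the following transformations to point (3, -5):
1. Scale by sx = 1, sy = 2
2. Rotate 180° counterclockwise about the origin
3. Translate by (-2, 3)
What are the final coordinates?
(-5, 13)

Step 1: Scale → (3, -10)
Step 2: Rotate 180° → (-3, 10)
Step 3: Translate → (-5, 13)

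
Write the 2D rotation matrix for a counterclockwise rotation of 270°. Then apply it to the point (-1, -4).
R = [[0, 1], [-1, 0]]; R·(-1, -4) = (-4, 1)

Rotation matrix formula: R(θ) = [[cos θ, -sin θ], [sin θ, cos θ]]
For θ = 270°:
cos(270°) = 0
sin(270°) = -1
R = [[0, 1], [-1, 0]]
Apply to (-1, -4): [0·-1 + (1)·-4, -1·-1 + 0·-4] = (-4, 1)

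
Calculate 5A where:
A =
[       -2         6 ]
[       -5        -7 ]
5A =
[      -10        30 ]
[      -25       -35 ]

Scalar multiplication is elementwise: (5A)[i][j] = 5 * A[i][j].
  (5A)[0][0] = 5 * (-2) = -10
  (5A)[0][1] = 5 * (6) = 30
  (5A)[1][0] = 5 * (-5) = -25
  (5A)[1][1] = 5 * (-7) = -35
5A =
[      -10        30 ]
[      -25       -35 ]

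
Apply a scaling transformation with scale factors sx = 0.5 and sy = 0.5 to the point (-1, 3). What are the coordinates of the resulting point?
(-0.5, 1.5)

Scaling matrix:
[[0.50, 0], [0, 0.50]]
Result: (-1 × 0.5, 3 × 0.5) = (-0.5, 1.5)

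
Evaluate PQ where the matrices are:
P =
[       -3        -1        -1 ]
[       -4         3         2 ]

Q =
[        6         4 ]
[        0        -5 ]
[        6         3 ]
PQ =
[      -24       -10 ]
[      -12       -25 ]

Matrix multiplication: (PQ)[i][j] = sum over k of P[i][k] * Q[k][j].
  (PQ)[0][0] = (-3)*(6) + (-1)*(0) + (-1)*(6) = -24
  (PQ)[0][1] = (-3)*(4) + (-1)*(-5) + (-1)*(3) = -10
  (PQ)[1][0] = (-4)*(6) + (3)*(0) + (2)*(6) = -12
  (PQ)[1][1] = (-4)*(4) + (3)*(-5) + (2)*(3) = -25
PQ =
[      -24       -10 ]
[      -12       -25 ]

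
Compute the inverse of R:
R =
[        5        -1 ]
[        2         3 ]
det(R) = 17
R⁻¹ =
[     3/17      1/17 ]
[    -2/17      5/17 ]

For a 2×2 matrix R = [[a, b], [c, d]] with det(R) ≠ 0, R⁻¹ = (1/det(R)) * [[d, -b], [-c, a]].
det(R) = (5)*(3) - (-1)*(2) = 15 + 2 = 17.
R⁻¹ = (1/17) * [[3, 1], [-2, 5]].
Dividing each entry by 17 and reducing:
R⁻¹ =
[     3/17      1/17 ]
[    -2/17      5/17 ]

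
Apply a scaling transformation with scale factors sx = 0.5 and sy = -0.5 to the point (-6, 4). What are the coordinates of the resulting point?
(-3.0, -2.0)

Scaling matrix:
[[0.50, 0], [0, -0.50]]
Result: (-6 × 0.5, 4 × -0.5) = (-3.0, -2.0)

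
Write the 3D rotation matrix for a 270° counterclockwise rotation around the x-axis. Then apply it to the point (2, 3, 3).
R = [[1, 0, 0], [0, 0, 1], [0, -1, 0]]; R·(2, 3, 3) = (2, 3, -3)

Rotation matrix for 270° around x-axis:
cos(270°) = 0, sin(270°) = -1
R = [[1, 0, 0], [0, 0, 1], [0, -1, 0]]
Apply to (2, 3, 3): R·[2, 3, 3]ᵀ = (2, 3, -3)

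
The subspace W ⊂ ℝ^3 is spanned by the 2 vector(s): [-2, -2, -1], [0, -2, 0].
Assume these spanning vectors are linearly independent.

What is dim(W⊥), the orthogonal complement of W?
dim(W⊥) = 1

For any subspace W of ℝ^n, dim(W) + dim(W⊥) = n (the whole-space dimension).
Here the given 2 vectors are linearly independent, so dim(W) = 2.
Thus dim(W⊥) = n - dim(W) = 3 - 2 = 1.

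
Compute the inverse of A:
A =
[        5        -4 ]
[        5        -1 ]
det(A) = 15
A⁻¹ =
[    -1/15      4/15 ]
[     -1/3       1/3 ]

For a 2×2 matrix A = [[a, b], [c, d]] with det(A) ≠ 0, A⁻¹ = (1/det(A)) * [[d, -b], [-c, a]].
det(A) = (5)*(-1) - (-4)*(5) = -5 + 20 = 15.
A⁻¹ = (1/15) * [[-1, 4], [-5, 5]].
Dividing each entry by 15 and reducing:
A⁻¹ =
[    -1/15      4/15 ]
[     -1/3       1/3 ]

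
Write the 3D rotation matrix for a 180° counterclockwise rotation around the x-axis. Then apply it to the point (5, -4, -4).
R = [[1, 0, 0], [0, -1, 0], [0, 0, -1]]; R·(5, -4, -4) = (5, 4, 4)

Rotation matrix for 180° around x-axis:
cos(180°) = -1, sin(180°) = 0
R = [[1, 0, 0], [0, -1, 0], [0, 0, -1]]
Apply to (5, -4, -4): R·[5, -4, -4]ᵀ = (5, 4, 4)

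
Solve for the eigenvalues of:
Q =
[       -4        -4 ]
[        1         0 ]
λ = -2, -2

Solve det(Q - λI) = 0. For a 2×2 matrix the characteristic equation is λ² - (trace)λ + det = 0.
trace(Q) = a + d = -4 + 0 = -4.
det(Q) = a*d - b*c = (-4)*(0) - (-4)*(1) = 0 + 4 = 4.
Characteristic equation: λ² - (-4)λ + (4) = 0.
Discriminant = (-4)² - 4*(4) = 16 - 16 = 0.
λ = (-4 ± √0) / 2 = (-4 ± 0) / 2 = -2, -2.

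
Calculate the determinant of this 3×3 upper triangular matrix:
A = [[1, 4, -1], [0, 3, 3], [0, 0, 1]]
3

The determinant of a triangular matrix is the product of its diagonal entries (the off-diagonal entries above the diagonal do not affect it).
det(A) = (1) * (3) * (1) = 3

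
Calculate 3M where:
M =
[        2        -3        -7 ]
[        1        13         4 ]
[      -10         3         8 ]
3M =
[        6        -9       -21 ]
[        3        39        12 ]
[      -30         9        24 ]

Scalar multiplication is elementwise: (3M)[i][j] = 3 * M[i][j].
  (3M)[0][0] = 3 * (2) = 6
  (3M)[0][1] = 3 * (-3) = -9
  (3M)[0][2] = 3 * (-7) = -21
  (3M)[1][0] = 3 * (1) = 3
  (3M)[1][1] = 3 * (13) = 39
  (3M)[1][2] = 3 * (4) = 12
  (3M)[2][0] = 3 * (-10) = -30
  (3M)[2][1] = 3 * (3) = 9
  (3M)[2][2] = 3 * (8) = 24
3M =
[        6        -9       -21 ]
[        3        39        12 ]
[      -30         9        24 ]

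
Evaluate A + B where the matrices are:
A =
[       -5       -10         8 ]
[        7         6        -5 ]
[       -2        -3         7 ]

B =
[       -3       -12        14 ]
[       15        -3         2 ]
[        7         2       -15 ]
A + B =
[       -8       -22        22 ]
[       22         3        -3 ]
[        5        -1        -8 ]

Matrix addition is elementwise: (A+B)[i][j] = A[i][j] + B[i][j].
  (A+B)[0][0] = (-5) + (-3) = -8
  (A+B)[0][1] = (-10) + (-12) = -22
  (A+B)[0][2] = (8) + (14) = 22
  (A+B)[1][0] = (7) + (15) = 22
  (A+B)[1][1] = (6) + (-3) = 3
  (A+B)[1][2] = (-5) + (2) = -3
  (A+B)[2][0] = (-2) + (7) = 5
  (A+B)[2][1] = (-3) + (2) = -1
  (A+B)[2][2] = (7) + (-15) = -8
A + B =
[       -8       -22        22 ]
[       22         3        -3 ]
[        5        -1        -8 ]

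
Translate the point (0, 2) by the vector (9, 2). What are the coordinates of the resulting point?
(9, 4)

Translation by (9, 2):
x' = 0 + 9 = 9
y' = 2 + 2 = 4
Homogeneous matrix: [[1, 0, 9], [0, 1, 2], [0, 0, 1]]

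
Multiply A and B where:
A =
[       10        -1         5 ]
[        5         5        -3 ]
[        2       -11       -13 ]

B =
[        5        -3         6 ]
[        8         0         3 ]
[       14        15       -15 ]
AB =
[      112        45       -18 ]
[       23       -60        90 ]
[     -260      -201       174 ]

Matrix multiplication: (AB)[i][j] = sum over k of A[i][k] * B[k][j].
  (AB)[0][0] = (10)*(5) + (-1)*(8) + (5)*(14) = 112
  (AB)[0][1] = (10)*(-3) + (-1)*(0) + (5)*(15) = 45
  (AB)[0][2] = (10)*(6) + (-1)*(3) + (5)*(-15) = -18
  (AB)[1][0] = (5)*(5) + (5)*(8) + (-3)*(14) = 23
  (AB)[1][1] = (5)*(-3) + (5)*(0) + (-3)*(15) = -60
  (AB)[1][2] = (5)*(6) + (5)*(3) + (-3)*(-15) = 90
  (AB)[2][0] = (2)*(5) + (-11)*(8) + (-13)*(14) = -260
  (AB)[2][1] = (2)*(-3) + (-11)*(0) + (-13)*(15) = -201
  (AB)[2][2] = (2)*(6) + (-11)*(3) + (-13)*(-15) = 174
AB =
[      112        45       -18 ]
[       23       -60        90 ]
[     -260      -201       174 ]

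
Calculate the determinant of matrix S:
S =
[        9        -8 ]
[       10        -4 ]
det(S) = 44

For a 2×2 matrix [[a, b], [c, d]], det = a*d - b*c.
det(S) = (9)*(-4) - (-8)*(10) = -36 + 80 = 44.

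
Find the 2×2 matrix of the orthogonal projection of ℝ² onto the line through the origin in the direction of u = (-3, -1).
[[9/10, 3/10], [3/10, 1/10]]

The orthogonal projection onto the line spanned by a nonzero vector u = (a, b) has matrix P = (u uᵀ) / (uᵀ u) = (1/(a² + b²)) · [[a², ab], [ab, b²]].
Here u = (-3, -1), so a² + b² = 9 + 1 = 10.
P = (1/10) · [[9, 3], [3, 1]] = [[9/10, 3/10], [3/10, 1/10]].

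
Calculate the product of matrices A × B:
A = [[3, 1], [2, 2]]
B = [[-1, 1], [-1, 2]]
[[-4, 5], [-4, 6]]

Matrix multiplication:
C[0][0] = 3×-1 + 1×-1 = -4
C[0][1] = 3×1 + 1×2 = 5
C[1][0] = 2×-1 + 2×-1 = -4
C[1][1] = 2×1 + 2×2 = 6
Result: [[-4, 5], [-4, 6]]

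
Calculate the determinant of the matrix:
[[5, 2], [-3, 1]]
11

For a 2×2 matrix [[a, b], [c, d]], det = ad - bc
det = (5)(1) - (2)(-3) = 5 - -6 = 11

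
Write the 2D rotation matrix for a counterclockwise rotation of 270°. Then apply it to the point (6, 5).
R = [[0, 1], [-1, 0]]; R·(6, 5) = (5, -6)

Rotation matrix formula: R(θ) = [[cos θ, -sin θ], [sin θ, cos θ]]
For θ = 270°:
cos(270°) = 0
sin(270°) = -1
R = [[0, 1], [-1, 0]]
Apply to (6, 5): [0·6 + (1)·5, -1·6 + 0·5] = (5, -6)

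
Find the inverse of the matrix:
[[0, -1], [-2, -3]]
[[3/2, -1/2], [-1, 0]]

For [[a,b],[c,d]], inverse = (1/det)·[[d,-b],[-c,a]]
det = 0·-3 - -1·-2 = -2
Inverse = (1/-2)·[[-3, 1], [2, 0]]
        = [[3/2, -1/2], [-1, 0]]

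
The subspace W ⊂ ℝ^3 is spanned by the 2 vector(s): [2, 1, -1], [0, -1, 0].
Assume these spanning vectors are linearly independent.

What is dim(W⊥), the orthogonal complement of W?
dim(W⊥) = 1

For any subspace W of ℝ^n, dim(W) + dim(W⊥) = n (the whole-space dimension).
Here the given 2 vectors are linearly independent, so dim(W) = 2.
Thus dim(W⊥) = n - dim(W) = 3 - 2 = 1.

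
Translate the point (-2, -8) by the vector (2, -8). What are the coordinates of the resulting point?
(0, -16)

Translation by (2, -8):
x' = -2 + 2 = 0
y' = -8 + -8 = -16
Homogeneous matrix: [[1, 0, 2], [0, 1, -8], [0, 0, 1]]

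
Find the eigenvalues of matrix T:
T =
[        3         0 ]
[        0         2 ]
λ = 2, 3

Solve det(T - λI) = 0. For a 2×2 matrix the characteristic equation is λ² - (trace)λ + det = 0.
trace(T) = a + d = 3 + 2 = 5.
det(T) = a*d - b*c = (3)*(2) - (0)*(0) = 6 - 0 = 6.
Characteristic equation: λ² - (5)λ + (6) = 0.
Discriminant = (5)² - 4*(6) = 25 - 24 = 1.
λ = (5 ± √1) / 2 = (5 ± 1) / 2 = 2, 3.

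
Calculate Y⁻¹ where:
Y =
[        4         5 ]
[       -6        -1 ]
det(Y) = 26
Y⁻¹ =
[    -1/26     -5/26 ]
[     3/13      2/13 ]

For a 2×2 matrix Y = [[a, b], [c, d]] with det(Y) ≠ 0, Y⁻¹ = (1/det(Y)) * [[d, -b], [-c, a]].
det(Y) = (4)*(-1) - (5)*(-6) = -4 + 30 = 26.
Y⁻¹ = (1/26) * [[-1, -5], [6, 4]].
Dividing each entry by 26 and reducing:
Y⁻¹ =
[    -1/26     -5/26 ]
[     3/13      2/13 ]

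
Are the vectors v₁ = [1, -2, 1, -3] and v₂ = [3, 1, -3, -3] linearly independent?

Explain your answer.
Yes, linearly independent

Two vectors are linearly dependent iff one is a scalar multiple of the other.
No single scalar k satisfies v₂ = k·v₁ (the ratios of corresponding entries disagree), so v₁ and v₂ are linearly independent.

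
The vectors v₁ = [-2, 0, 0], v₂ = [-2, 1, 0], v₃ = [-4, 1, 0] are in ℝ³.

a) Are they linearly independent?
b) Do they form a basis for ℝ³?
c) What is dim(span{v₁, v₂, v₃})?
Not independent, not a basis, dim(span) = 2

Check whether v₃ can be written as a linear combination of v₁ and v₂.
v₃ = (1)·v₁ + (1)·v₂ = [-4, 1, 0], so the three vectors are linearly dependent.
Thus they do not form a basis for ℝ³, and dim(span{v₁, v₂, v₃}) = 2 (spanned by v₁ and v₂).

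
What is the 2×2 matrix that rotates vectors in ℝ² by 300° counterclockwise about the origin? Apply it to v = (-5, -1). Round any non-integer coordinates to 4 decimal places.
R = [[1/2, √3/2], [-√3/2, 1/2]]; R·v = (-3.3660, 3.8301)

A counterclockwise rotation by angle θ in ℝ² has matrix R(θ) = [[cos θ, -sin θ], [sin θ, cos θ]].
For θ = 300°: cos θ = 1/2, sin θ = -√3/2.
R(300°) = [[1/2, √3/2], [-√3/2, 1/2]].
R·v = [1/2·-5 + (√3/2)·-1, -√3/2·-5 + 1/2·-1] = (-3.3660, 3.8301).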